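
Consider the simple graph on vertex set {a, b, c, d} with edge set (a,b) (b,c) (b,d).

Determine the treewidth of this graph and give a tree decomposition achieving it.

Treewidth 1.
One optimal decomposition is:
Bags: B1 = {a, b}  B2 = {b, d}  B3 = {b, c}
Tree: B1–B2, B1–B3

Every bag has size at most 2, so the width is 2 − 1 = 1 and tw(G) ≤ 1. G has an edge, so its treewidth is at least 1. Hence tw(G) = 1 exactly.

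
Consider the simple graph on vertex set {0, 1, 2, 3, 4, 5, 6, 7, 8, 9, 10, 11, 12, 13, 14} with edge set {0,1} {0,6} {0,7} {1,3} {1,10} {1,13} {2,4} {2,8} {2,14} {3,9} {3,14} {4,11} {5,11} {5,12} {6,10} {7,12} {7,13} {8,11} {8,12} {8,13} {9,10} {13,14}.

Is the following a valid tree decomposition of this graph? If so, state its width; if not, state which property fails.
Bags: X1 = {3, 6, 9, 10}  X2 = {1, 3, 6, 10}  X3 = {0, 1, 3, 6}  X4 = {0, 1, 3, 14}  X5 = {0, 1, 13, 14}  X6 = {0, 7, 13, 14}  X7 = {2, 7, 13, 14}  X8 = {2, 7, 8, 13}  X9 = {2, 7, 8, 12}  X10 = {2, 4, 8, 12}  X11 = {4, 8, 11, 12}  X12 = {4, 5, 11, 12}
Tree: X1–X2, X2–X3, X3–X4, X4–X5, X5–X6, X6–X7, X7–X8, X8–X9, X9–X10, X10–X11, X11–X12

Every vertex of G appears in some bag (union = {0, 1, 2, 3, 4, 5, 6, 7, 8, 9, 10, 11, 12, 13, 14}); every edge is covered by a bag; and for each vertex v the set of bags containing v is connected in the bag tree. The decomposition is therefore valid. The largest bag has 4 vertices, so the width is 3.

Yes; width 3.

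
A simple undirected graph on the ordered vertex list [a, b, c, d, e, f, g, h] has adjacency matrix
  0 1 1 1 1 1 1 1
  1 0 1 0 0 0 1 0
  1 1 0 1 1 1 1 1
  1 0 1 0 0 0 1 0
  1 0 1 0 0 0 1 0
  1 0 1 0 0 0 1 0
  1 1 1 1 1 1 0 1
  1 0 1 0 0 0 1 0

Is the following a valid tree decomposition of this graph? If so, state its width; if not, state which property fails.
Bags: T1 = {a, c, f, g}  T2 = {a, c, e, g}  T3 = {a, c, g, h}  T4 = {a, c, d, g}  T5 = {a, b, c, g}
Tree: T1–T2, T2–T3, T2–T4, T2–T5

Checking the three conditions: (i) the bags cover all of {a, b, c, d, e, f, g, h}; (ii) for each edge, some bag contains both endpoints; (iii) the bags containing any fixed vertex form a subtree. All hold, so the decomposition is valid with width 4 − 1 = 3.

Yes; width 3.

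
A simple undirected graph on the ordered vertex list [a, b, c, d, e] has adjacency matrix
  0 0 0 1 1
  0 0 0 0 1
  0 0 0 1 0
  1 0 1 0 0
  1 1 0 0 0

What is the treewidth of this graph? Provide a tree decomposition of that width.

Every bag has size at most 2, so the width is 2 − 1 = 1 and tw(G) ≤ 1. Since G has at least one edge (e.g. c–d), it is not an edgeless graph, so tw(G) ≥ 1. Hence tw(G) = 1 exactly.

Treewidth 1.
One optimal decomposition is:
Bags: B1 = {c, d}  B2 = {a, d}  B3 = {a, e}  B4 = {b, e}
Tree: B1–B2, B2–B3, B3–B4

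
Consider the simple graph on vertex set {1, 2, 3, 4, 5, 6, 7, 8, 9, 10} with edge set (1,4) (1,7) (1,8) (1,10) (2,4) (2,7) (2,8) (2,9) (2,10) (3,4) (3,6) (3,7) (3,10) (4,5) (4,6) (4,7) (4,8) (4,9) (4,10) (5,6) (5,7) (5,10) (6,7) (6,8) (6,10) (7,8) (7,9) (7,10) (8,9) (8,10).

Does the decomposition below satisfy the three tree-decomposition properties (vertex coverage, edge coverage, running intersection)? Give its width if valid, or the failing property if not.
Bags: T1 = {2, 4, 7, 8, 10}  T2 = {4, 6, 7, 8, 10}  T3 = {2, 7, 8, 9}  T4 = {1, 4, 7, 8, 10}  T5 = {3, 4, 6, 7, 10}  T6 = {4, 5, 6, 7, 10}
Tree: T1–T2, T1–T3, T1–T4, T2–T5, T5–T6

No — edge (4,9) lies in no bag.

A tree decomposition must satisfy three properties: every vertex lies in some bag; for every edge, both endpoints lie together in some bag; and for every vertex, the bags containing it form a connected subtree. Here edge (4,9) lies in no bag, so the decomposition is invalid.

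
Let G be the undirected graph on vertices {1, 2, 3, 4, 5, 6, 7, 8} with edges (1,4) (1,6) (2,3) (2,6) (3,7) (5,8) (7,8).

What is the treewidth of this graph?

1

A width-1 tree decomposition is:
Bags: B1 = {5, 8}  B2 = {7, 8}  B3 = {3, 7}  B4 = {2, 3}  B5 = {2, 6}  B6 = {1, 6}  B7 = {1, 4}
Tree: B1–B2, B2–B3, B3–B4, B4–B5, B5–B6, B6–B7
Each bag holds 2 vertices, so the decomposition has width 1, which upper-bounds the treewidth. Since G has at least one edge (e.g. 5–8), it is not an edgeless graph, so tw(G) ≥ 1. Combining the bounds, tw(G) = 1.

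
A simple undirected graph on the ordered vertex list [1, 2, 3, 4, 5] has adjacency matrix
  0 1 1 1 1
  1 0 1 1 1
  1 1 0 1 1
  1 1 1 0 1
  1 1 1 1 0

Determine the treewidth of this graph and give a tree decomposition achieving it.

Treewidth 4.
One such decomposition:
Bags: B1 = {1, 2, 3, 4, 5}
Tree: (single bag)

With just one bag of size 5, the width is 5 − 1 = 4, so tw(G) ≤ 4. Conversely, {1, 2, 3, 4, 5} is a clique of size 5, and the vertices of any clique must share a bag in every tree decomposition; so some bag has ≥ 5 vertices and tw(G) ≥ 4. Therefore the treewidth is 4.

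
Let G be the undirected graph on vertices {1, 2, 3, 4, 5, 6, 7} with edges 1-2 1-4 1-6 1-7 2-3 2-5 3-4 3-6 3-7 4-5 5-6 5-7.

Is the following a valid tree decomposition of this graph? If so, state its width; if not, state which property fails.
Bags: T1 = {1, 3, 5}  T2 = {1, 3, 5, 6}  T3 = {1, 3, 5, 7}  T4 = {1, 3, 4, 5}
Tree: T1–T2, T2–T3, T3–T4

No — vertex 2 appears in no bag.

A tree decomposition must satisfy three properties: every vertex lies in some bag; for every edge, both endpoints lie together in some bag; and for every vertex, the bags containing it form a connected subtree. Here vertex 2 appears in no bag, so the decomposition is invalid.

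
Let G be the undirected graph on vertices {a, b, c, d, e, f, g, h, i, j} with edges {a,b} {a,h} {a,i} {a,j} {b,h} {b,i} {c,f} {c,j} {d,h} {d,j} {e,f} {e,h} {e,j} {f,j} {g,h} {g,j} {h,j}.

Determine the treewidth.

A width-2 tree decomposition is:
Bags: B1 = {a, h, j}  B2 = {a, b, h}  B3 = {e, h, j}  B4 = {d, h, j}  B5 = {e, f, j}  B6 = {a, b, i}  B7 = {c, f, j}  B8 = {g, h, j}
Tree: B1–B2, B1–B3, B1–B4, B3–B5, B2–B6, B5–B7, B1–B8
The largest bag has 3 vertices, giving width 2; this decomposition certifies tw(G) ≤ 2. For the lower bound, the 3 vertices {d, h, j} are pairwise adjacent, and any tree decomposition puts a clique entirely inside one bag — forcing width ≥ 2. Combining the bounds, tw(G) = 2.

2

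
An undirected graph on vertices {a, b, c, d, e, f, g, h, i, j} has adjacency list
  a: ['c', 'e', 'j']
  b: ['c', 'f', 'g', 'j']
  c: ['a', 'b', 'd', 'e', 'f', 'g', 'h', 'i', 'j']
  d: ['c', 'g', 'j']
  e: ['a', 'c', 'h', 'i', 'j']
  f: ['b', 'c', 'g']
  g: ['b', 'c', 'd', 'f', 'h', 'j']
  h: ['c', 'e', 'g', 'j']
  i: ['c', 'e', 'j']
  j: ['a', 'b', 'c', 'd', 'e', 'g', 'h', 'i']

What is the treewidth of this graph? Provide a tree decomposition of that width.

Treewidth 3.
Bags: B1 = {b, c, g, j}  B2 = {c, d, g, j}  B3 = {c, g, h, j}  B4 = {c, e, h, j}  B5 = {b, c, f, g}  B6 = {c, e, i, j}  B7 = {a, c, e, j}
Tree: B1–B2, B1–B3, B3–B4, B1–B5, B4–B6, B6–B7

The largest bag has 4 vertices, giving width 3; this decomposition certifies tw(G) ≤ 3. On the other hand G contains the 4-clique {c, d, g, j}. A clique must lie in a single bag of any decomposition, so no decomposition can have width below 3. Therefore the treewidth is 3.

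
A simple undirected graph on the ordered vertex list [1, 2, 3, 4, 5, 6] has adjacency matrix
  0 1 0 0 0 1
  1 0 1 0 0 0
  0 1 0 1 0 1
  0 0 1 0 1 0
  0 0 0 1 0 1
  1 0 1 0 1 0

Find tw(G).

A width-2 tree decomposition is:
Bags: B1 = {1, 2, 6}  B2 = {2, 3, 6}  B3 = {3, 5, 6}  B4 = {3, 4, 5}
Tree: B1–B2, B2–B3, B3–B4
Every bag has size at most 3, so the width is 3 − 1 = 2 and tw(G) ≤ 2. The edges 1–2–3–6–1 form a cycle, so G is not a tree and its treewidth is at least 2. Therefore the treewidth is 2.

2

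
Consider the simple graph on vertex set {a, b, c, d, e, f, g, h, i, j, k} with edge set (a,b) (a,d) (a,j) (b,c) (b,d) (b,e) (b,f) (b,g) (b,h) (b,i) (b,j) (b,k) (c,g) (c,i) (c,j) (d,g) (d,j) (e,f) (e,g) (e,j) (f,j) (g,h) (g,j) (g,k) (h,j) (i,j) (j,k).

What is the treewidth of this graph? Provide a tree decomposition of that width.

Treewidth 3.
Bags: B1 = {b, c, i, j}  B2 = {b, c, g, j}  B3 = {b, d, g, j}  B4 = {b, e, g, j}  B5 = {a, b, d, j}  B6 = {b, g, h, j}  B7 = {b, e, f, j}  B8 = {b, g, j, k}
Tree: B1–B2, B2–B3, B3–B4, B3–B5, B4–B6, B4–B7, B4–B8

The largest bag has 4 vertices, giving width 3; this decomposition certifies tw(G) ≤ 3. Conversely, {b, d, g, j} is a clique of size 4, and the vertices of any clique must share a bag in every tree decomposition; so some bag has ≥ 4 vertices and tw(G) ≥ 3. The upper and lower bounds meet at 3, so that is the treewidth.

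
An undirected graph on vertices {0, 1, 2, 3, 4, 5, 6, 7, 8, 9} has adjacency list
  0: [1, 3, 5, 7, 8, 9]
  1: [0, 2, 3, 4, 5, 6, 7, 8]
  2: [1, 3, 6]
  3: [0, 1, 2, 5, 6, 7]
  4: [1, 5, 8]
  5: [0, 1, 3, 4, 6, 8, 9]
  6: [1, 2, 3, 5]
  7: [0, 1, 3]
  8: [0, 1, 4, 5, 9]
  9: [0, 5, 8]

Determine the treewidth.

3

A width-3 tree decomposition is:
Bags: B1 = {0, 1, 3, 7}  B2 = {0, 1, 3, 5}  B3 = {0, 1, 5, 8}  B4 = {1, 3, 5, 6}  B5 = {1, 4, 5, 8}  B6 = {0, 5, 8, 9}  B7 = {1, 2, 3, 6}
Tree: B1–B2, B2–B3, B2–B4, B3–B5, B3–B6, B4–B7
Each bag holds 4 vertices, so the decomposition has width 3, which upper-bounds the treewidth. On the other hand G contains the 4-clique {0, 1, 5, 8}. A clique must lie in a single bag of any decomposition, so no decomposition can have width below 3. The upper and lower bounds meet at 3, so that is the treewidth.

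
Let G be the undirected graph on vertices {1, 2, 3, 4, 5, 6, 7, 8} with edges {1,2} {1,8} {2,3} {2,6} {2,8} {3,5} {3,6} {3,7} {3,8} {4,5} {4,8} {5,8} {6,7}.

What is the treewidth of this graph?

2

A width-2 tree decomposition is:
Bags: B1 = {4, 5, 8}  B2 = {3, 5, 8}  B3 = {2, 3, 8}  B4 = {2, 3, 6}  B5 = {1, 2, 8}  B6 = {3, 6, 7}
Tree: B1–B2, B2–B3, B3–B4, B3–B5, B4–B6
The largest bag has 3 vertices, giving width 2; this decomposition certifies tw(G) ≤ 2. On the other hand G contains the 3-clique {1, 2, 8}. A clique must lie in a single bag of any decomposition, so no decomposition can have width below 2. Hence tw(G) = 2 exactly.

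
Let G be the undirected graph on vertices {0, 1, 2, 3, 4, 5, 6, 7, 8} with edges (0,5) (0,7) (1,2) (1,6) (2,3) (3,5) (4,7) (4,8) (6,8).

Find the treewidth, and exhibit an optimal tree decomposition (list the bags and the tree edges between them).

Treewidth 2.
Bags: B1 = {1, 2, 6}  B2 = {2, 6, 8}  B3 = {2, 4, 8}  B4 = {2, 4, 7}  B5 = {0, 2, 7}  B6 = {0, 2, 5}  B7 = {2, 3, 5}
Tree: B1–B2, B2–B3, B3–B4, B4–B5, B5–B6, B6–B7

The largest bag has 3 vertices, giving width 2; this decomposition certifies tw(G) ≤ 2. Since 2–1–6–8–4–7–0–5–3–2 is a cycle in G, G is not acyclic. Forests are exactly the graphs of treewidth ≤ 1, so tw(G) ≥ 2. Combining the bounds, tw(G) = 2.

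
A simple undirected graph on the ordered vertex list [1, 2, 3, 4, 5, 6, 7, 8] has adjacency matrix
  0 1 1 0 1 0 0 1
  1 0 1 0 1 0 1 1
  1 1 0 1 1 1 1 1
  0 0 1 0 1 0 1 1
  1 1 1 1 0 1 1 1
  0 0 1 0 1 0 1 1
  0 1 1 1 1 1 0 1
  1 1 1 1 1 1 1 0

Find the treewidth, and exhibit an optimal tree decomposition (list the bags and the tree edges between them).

Every bag has size at most 5, so the width is 5 − 1 = 4 and tw(G) ≤ 4. For the lower bound, the 5 vertices {1, 2, 3, 5, 8} are pairwise adjacent, and any tree decomposition puts a clique entirely inside one bag — forcing width ≥ 4. Hence tw(G) = 4 exactly.

Treewidth 4.
Bags: B1 = {2, 3, 5, 7, 8}  B2 = {3, 5, 6, 7, 8}  B3 = {3, 4, 5, 7, 8}  B4 = {1, 2, 3, 5, 8}
Tree: B1–B2, B1–B3, B1–B4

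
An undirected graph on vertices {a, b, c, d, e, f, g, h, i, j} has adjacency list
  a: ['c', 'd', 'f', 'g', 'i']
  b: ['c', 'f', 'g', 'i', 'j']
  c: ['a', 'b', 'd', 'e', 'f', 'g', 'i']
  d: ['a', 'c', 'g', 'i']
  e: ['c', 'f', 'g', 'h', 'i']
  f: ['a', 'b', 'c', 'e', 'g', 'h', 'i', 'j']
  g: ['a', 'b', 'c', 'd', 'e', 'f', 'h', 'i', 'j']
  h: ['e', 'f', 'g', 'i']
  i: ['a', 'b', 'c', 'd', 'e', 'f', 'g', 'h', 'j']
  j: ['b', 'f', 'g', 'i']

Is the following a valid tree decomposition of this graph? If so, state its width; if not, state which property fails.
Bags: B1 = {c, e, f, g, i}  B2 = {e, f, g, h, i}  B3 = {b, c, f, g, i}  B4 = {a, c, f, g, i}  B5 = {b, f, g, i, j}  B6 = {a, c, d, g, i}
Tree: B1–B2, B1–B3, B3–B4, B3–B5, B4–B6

Yes; width 4.

Vertex coverage: the bags together contain {a, b, c, d, e, f, g, h, i, j}, the full vertex set. Edge coverage: each edge of G has both endpoints in at least one bag. Running intersection: for every vertex, the bags containing it form a connected subtree. All three properties hold, so this is a valid tree decomposition of width max|bag| − 1 = 4, and hence tw(G) ≤ 4.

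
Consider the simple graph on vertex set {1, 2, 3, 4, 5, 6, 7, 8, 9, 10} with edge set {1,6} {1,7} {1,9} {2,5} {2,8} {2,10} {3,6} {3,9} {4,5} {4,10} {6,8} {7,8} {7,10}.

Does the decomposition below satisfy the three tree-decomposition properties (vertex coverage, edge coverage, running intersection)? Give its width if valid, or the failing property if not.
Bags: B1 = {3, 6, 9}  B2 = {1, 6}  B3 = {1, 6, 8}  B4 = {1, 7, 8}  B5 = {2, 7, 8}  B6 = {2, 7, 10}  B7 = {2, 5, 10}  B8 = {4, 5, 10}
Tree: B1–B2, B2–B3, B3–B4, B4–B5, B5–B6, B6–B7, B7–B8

No — edge (9,1) lies in no bag.

A tree decomposition must satisfy three properties: every vertex lies in some bag; for every edge, both endpoints lie together in some bag; and for every vertex, the bags containing it form a connected subtree. Here edge (9,1) lies in no bag, so the decomposition is invalid.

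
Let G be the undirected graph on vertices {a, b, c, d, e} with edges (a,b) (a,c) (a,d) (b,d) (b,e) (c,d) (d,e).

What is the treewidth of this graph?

A width-2 tree decomposition is:
Bags: B1 = {a, c, d}  B2 = {a, b, d}  B3 = {b, d, e}
Tree: B1–B2, B2–B3
Each bag holds 3 vertices, so the decomposition has width 2, which upper-bounds the treewidth. Conversely, {b, d, e} is a clique of size 3, and the vertices of any clique must share a bag in every tree decomposition; so some bag has ≥ 3 vertices and tw(G) ≥ 2. Combining the bounds, tw(G) = 2.

2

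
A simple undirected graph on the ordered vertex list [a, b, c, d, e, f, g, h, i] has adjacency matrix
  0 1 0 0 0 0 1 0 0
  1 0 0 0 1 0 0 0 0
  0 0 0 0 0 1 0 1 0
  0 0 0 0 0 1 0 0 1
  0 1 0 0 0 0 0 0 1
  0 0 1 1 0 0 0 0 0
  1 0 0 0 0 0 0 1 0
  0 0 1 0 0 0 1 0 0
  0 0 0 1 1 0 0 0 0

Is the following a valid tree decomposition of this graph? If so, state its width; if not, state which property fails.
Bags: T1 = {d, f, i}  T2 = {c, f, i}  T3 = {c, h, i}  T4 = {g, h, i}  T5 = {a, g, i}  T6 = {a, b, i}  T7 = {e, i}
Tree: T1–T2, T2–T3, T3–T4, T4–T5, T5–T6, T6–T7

No — edge (b,e) lies in no bag.

A tree decomposition must satisfy three properties: every vertex lies in some bag; for every edge, both endpoints lie together in some bag; and for every vertex, the bags containing it form a connected subtree. Here edge (b,e) lies in no bag, so the decomposition is invalid.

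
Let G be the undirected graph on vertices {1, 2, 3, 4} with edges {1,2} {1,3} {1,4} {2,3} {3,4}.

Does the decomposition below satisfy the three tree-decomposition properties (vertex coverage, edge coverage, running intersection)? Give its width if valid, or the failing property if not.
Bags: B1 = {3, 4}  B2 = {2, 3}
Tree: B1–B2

A tree decomposition must satisfy three properties: every vertex lies in some bag; for every edge, both endpoints lie together in some bag; and for every vertex, the bags containing it form a connected subtree. Here vertex 1 appears in no bag, so the decomposition is invalid.

No — vertex 1 appears in no bag.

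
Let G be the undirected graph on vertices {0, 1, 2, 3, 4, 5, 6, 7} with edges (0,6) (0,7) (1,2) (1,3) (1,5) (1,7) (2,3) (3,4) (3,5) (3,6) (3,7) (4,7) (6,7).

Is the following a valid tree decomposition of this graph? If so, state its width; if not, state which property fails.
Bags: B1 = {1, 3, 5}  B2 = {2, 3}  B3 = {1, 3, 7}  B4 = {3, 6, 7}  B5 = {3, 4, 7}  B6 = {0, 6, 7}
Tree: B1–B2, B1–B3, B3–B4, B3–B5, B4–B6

No — edge (1,2) lies in no bag.

A tree decomposition must satisfy three properties: every vertex lies in some bag; for every edge, both endpoints lie together in some bag; and for every vertex, the bags containing it form a connected subtree. Here edge (1,2) lies in no bag, so the decomposition is invalid.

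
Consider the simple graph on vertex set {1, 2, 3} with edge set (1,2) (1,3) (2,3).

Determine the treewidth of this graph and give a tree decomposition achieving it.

Treewidth 2.
One such decomposition:
Bags: B1 = {1, 2, 3}
Tree: (single bag)

With just one bag of size 3, the width is 3 − 1 = 2, so tw(G) ≤ 2. On the other hand G contains the 3-clique {1, 2, 3}. A clique must lie in a single bag of any decomposition, so no decomposition can have width below 2. Combining the bounds, tw(G) = 2.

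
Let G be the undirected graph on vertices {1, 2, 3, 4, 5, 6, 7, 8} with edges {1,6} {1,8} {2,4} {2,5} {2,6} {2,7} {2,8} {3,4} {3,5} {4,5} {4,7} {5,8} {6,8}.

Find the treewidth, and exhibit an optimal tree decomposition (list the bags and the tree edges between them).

Treewidth 2.
Bags: B1 = {2, 6, 8}  B2 = {2, 5, 8}  B3 = {1, 6, 8}  B4 = {2, 4, 5}  B5 = {3, 4, 5}  B6 = {2, 4, 7}
Tree: B1–B2, B1–B3, B2–B4, B4–B5, B4–B6

Each bag holds 3 vertices, so the decomposition has width 2, which upper-bounds the treewidth. Conversely, {1, 6, 8} is a clique of size 3, and the vertices of any clique must share a bag in every tree decomposition; so some bag has ≥ 3 vertices and tw(G) ≥ 2. The upper and lower bounds meet at 2, so that is the treewidth.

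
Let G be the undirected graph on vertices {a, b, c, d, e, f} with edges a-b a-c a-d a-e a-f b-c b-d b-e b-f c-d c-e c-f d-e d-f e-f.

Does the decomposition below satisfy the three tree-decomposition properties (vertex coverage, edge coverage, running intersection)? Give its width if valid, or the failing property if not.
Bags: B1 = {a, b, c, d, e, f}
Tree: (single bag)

Yes; width 5.

Vertex coverage: the bags together contain {a, b, c, d, e, f}, the full vertex set. Edge coverage: each edge of G has both endpoints in at least one bag. Running intersection: for every vertex, the bags containing it form a connected subtree. All three properties hold, so this is a valid tree decomposition of width max|bag| − 1 = 5, and hence tw(G) ≤ 5.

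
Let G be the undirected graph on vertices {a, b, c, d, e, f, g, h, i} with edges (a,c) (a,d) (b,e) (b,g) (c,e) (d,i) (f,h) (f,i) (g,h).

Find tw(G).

A width-2 tree decomposition is:
Bags: B1 = {a, c, d}  B2 = {c, d, i}  B3 = {c, f, i}  B4 = {c, f, h}  B5 = {c, g, h}  B6 = {b, c, g}  B7 = {b, c, e}
Tree: B1–B2, B2–B3, B3–B4, B4–B5, B5–B6, B6–B7
The largest bag has 3 vertices, giving width 2; this decomposition certifies tw(G) ≤ 2. For the lower bound, G contains the cycle c–a–d–i–f–h–g–b–e–c, so G is not a forest; only forests have treewidth ≤ 1, hence tw(G) ≥ 2. Combining the bounds, tw(G) = 2.

2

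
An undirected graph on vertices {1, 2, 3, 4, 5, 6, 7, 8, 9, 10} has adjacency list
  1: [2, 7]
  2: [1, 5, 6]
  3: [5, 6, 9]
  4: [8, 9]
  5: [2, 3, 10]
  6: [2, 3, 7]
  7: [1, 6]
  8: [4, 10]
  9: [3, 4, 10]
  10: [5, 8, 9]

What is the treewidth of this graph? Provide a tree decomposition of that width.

Every bag has size at most 3, so the width is 3 − 1 = 2 and tw(G) ≤ 2. For the lower bound, G contains the cycle 8–4–9–10–8, so G is not a forest; only forests have treewidth ≤ 1, hence tw(G) ≥ 2. Combining the bounds, tw(G) = 2.

Treewidth 2.
One such decomposition:
Bags: B1 = {4, 8, 10}  B2 = {4, 9, 10}  B3 = {5, 9, 10}  B4 = {3, 5, 9}  B5 = {2, 3, 5}  B6 = {2, 3, 6}  B7 = {1, 2, 6}  B8 = {1, 6, 7}
Tree: B1–B2, B2–B3, B3–B4, B4–B5, B5–B6, B6–B7, B7–B8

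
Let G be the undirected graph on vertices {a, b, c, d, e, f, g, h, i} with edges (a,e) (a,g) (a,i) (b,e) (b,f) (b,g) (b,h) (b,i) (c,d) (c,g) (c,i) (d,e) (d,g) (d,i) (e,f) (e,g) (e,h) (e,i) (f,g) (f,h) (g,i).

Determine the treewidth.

A width-3 tree decomposition is:
Bags: B1 = {b, e, f, g}  B2 = {b, e, g, i}  B3 = {a, e, g, i}  B4 = {d, e, g, i}  B5 = {c, d, g, i}  B6 = {b, e, f, h}
Tree: B1–B2, B2–B3, B2–B4, B4–B5, B1–B6
Every bag has size at most 4, so the width is 4 − 1 = 3 and tw(G) ≤ 3. On the other hand G contains the 4-clique {b, e, f, g}. A clique must lie in a single bag of any decomposition, so no decomposition can have width below 3. Therefore the treewidth is 3.

3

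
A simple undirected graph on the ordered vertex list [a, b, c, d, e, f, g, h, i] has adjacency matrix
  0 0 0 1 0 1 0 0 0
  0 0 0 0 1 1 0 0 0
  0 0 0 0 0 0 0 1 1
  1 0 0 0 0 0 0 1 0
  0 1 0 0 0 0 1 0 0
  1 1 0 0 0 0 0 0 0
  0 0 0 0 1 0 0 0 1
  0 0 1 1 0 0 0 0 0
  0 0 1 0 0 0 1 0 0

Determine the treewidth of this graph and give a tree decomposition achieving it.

Treewidth 2.
Bags: B1 = {e, g, i}  B2 = {b, e, i}  B3 = {b, f, i}  B4 = {a, f, i}  B5 = {a, d, i}  B6 = {d, h, i}  B7 = {c, h, i}
Tree: B1–B2, B2–B3, B3–B4, B4–B5, B5–B6, B6–B7

Each bag holds 3 vertices, so the decomposition has width 2, which upper-bounds the treewidth. Since i–g–e–b–f–a–d–h–c–i is a cycle in G, G is not acyclic. Forests are exactly the graphs of treewidth ≤ 1, so tw(G) ≥ 2. The upper and lower bounds meet at 2, so that is the treewidth.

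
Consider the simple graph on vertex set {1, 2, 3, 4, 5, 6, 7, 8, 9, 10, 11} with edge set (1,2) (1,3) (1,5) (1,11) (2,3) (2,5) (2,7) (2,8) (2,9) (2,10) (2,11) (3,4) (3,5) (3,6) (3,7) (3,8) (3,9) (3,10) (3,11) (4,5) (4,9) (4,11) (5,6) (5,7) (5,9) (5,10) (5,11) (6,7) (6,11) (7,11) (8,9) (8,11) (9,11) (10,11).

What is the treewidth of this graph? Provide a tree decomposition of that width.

Treewidth 4.
One optimal decomposition is:
Bags: B1 = {2, 3, 5, 10, 11}  B2 = {2, 3, 5, 7, 11}  B3 = {3, 5, 6, 7, 11}  B4 = {1, 2, 3, 5, 11}  B5 = {2, 3, 5, 9, 11}  B6 = {2, 3, 8, 9, 11}  B7 = {3, 4, 5, 9, 11}
Tree: B1–B2, B2–B3, B1–B4, B2–B5, B5–B6, B5–B7

The largest bag has 5 vertices, giving width 4; this decomposition certifies tw(G) ≤ 4. On the other hand G contains the 5-clique {2, 3, 8, 9, 11}. A clique must lie in a single bag of any decomposition, so no decomposition can have width below 4. Hence tw(G) = 4 exactly.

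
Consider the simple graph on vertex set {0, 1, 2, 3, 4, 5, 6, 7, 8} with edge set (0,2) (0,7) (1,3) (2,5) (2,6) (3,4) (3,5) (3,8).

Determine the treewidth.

1

A width-1 tree decomposition is:
Bags: B1 = {2, 5}  B2 = {3, 5}  B3 = {3, 8}  B4 = {3, 4}  B5 = {0, 2}  B6 = {1, 3}  B7 = {0, 7}  B8 = {2, 6}
Tree: B1–B2, B2–B3, B2–B4, B1–B5, B4–B6, B5–B7, B1–B8
Each bag holds 2 vertices, so the decomposition has width 1, which upper-bounds the treewidth. Since G has at least one edge (e.g. 5–2), it is not an edgeless graph, so tw(G) ≥ 1. Therefore the treewidth is 1.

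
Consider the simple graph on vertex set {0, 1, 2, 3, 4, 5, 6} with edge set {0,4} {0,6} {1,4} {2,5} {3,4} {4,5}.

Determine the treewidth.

1

A width-1 tree decomposition is:
Bags: B1 = {1, 4}  B2 = {0, 4}  B3 = {3, 4}  B4 = {0, 6}  B5 = {4, 5}  B6 = {2, 5}
Tree: B1–B2, B2–B3, B2–B4, B2–B5, B5–B6
The largest bag has 2 vertices, giving width 1; this decomposition certifies tw(G) ≤ 1. Since G has at least one edge (e.g. 1–4), it is not an edgeless graph, so tw(G) ≥ 1. Combining the bounds, tw(G) = 1.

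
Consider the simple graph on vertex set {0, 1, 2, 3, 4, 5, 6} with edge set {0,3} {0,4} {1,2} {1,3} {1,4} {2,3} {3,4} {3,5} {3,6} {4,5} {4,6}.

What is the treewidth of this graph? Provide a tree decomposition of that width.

Treewidth 2.
One such decomposition:
Bags: B1 = {1, 3, 4}  B2 = {1, 2, 3}  B3 = {3, 4, 6}  B4 = {3, 4, 5}  B5 = {0, 3, 4}
Tree: B1–B2, B1–B3, B3–B4, B3–B5

Every bag has size at most 3, so the width is 3 − 1 = 2 and tw(G) ≤ 2. Conversely, {1, 2, 3} is a clique of size 3, and the vertices of any clique must share a bag in every tree decomposition; so some bag has ≥ 3 vertices and tw(G) ≥ 2. Hence tw(G) = 2 exactly.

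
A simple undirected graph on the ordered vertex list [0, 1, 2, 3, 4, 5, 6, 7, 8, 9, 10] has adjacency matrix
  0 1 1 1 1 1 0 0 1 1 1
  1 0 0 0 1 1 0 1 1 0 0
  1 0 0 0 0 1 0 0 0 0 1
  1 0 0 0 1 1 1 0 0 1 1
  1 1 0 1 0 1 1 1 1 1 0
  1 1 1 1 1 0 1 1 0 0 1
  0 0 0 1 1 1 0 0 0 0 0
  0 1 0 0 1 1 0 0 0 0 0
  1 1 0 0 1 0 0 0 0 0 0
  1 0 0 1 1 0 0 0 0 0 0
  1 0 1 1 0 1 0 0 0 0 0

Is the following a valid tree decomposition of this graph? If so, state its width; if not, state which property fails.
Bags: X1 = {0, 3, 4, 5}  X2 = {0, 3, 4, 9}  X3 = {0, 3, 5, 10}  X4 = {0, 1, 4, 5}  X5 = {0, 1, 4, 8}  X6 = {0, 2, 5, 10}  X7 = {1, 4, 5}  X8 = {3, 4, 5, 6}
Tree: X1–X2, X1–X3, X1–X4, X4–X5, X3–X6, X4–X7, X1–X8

No — vertex 7 appears in no bag.

A tree decomposition must satisfy three properties: every vertex lies in some bag; for every edge, both endpoints lie together in some bag; and for every vertex, the bags containing it form a connected subtree. Here vertex 7 appears in no bag, so the decomposition is invalid.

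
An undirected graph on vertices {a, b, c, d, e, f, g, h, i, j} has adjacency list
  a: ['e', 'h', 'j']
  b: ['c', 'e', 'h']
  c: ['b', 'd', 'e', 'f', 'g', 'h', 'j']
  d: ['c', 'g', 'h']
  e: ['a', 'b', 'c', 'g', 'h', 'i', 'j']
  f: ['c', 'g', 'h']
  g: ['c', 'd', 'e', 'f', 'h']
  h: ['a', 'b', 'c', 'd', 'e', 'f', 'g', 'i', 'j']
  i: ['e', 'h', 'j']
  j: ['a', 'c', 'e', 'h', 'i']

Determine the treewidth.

3

A width-3 tree decomposition is:
Bags: B1 = {b, c, e, h}  B2 = {c, e, h, j}  B3 = {c, e, g, h}  B4 = {a, e, h, j}  B5 = {c, f, g, h}  B6 = {e, h, i, j}  B7 = {c, d, g, h}
Tree: B1–B2, B2–B3, B2–B4, B3–B5, B4–B6, B5–B7
Each bag holds 4 vertices, so the decomposition has width 3, which upper-bounds the treewidth. On the other hand G contains the 4-clique {c, d, g, h}. A clique must lie in a single bag of any decomposition, so no decomposition can have width below 3. Therefore the treewidth is 3.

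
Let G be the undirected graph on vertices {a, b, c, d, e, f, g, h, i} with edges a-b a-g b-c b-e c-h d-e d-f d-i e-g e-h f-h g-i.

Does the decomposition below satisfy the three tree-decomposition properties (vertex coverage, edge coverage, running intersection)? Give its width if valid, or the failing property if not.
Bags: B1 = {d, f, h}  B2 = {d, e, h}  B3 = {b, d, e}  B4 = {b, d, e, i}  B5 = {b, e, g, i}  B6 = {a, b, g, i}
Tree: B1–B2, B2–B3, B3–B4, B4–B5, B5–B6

No — vertex c appears in no bag.

A tree decomposition must satisfy three properties: every vertex lies in some bag; for every edge, both endpoints lie together in some bag; and for every vertex, the bags containing it form a connected subtree. Here vertex c appears in no bag, so the decomposition is invalid.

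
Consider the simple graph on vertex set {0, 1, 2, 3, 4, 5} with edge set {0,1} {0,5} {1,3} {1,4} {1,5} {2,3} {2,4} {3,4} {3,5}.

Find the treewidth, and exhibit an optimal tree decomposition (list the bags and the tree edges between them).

Treewidth 2.
Bags: B1 = {1, 3, 4}  B2 = {1, 3, 5}  B3 = {0, 1, 5}  B4 = {2, 3, 4}
Tree: B1–B2, B2–B3, B1–B4

Each bag holds 3 vertices, so the decomposition has width 2, which upper-bounds the treewidth. Conversely, {0, 1, 5} is a clique of size 3, and the vertices of any clique must share a bag in every tree decomposition; so some bag has ≥ 3 vertices and tw(G) ≥ 2. Combining the bounds, tw(G) = 2.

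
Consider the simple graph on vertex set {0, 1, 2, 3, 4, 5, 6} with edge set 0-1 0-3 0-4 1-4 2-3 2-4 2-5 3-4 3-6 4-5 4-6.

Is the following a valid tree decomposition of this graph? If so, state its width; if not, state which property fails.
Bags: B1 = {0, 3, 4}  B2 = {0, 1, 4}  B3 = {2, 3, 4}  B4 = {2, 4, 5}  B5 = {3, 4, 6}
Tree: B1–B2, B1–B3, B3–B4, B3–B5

Yes; width 2.

Checking the three conditions: (i) the bags cover all of {0, 1, 2, 3, 4, 5, 6}; (ii) for each edge, some bag contains both endpoints; (iii) the bags containing any fixed vertex form a subtree. All hold, so the decomposition is valid with width 3 − 1 = 2.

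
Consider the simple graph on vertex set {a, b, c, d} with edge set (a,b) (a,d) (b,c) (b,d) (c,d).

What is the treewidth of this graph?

A width-2 tree decomposition is:
Bags: B1 = {a, b, d}  B2 = {b, c, d}
Tree: B1–B2
Each bag holds 3 vertices, so the decomposition has width 2, which upper-bounds the treewidth. For the lower bound, the 3 vertices {b, c, d} are pairwise adjacent, and any tree decomposition puts a clique entirely inside one bag — forcing width ≥ 2. Therefore the treewidth is 2.

2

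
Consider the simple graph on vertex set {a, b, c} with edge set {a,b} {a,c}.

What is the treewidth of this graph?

1

A width-1 tree decomposition is:
Bags: B1 = {a, c}  B2 = {a, b}
Tree: B1–B2
Each bag holds 2 vertices, so the decomposition has width 1, which upper-bounds the treewidth. G has an edge, so its treewidth is at least 1. The upper and lower bounds meet at 1, so that is the treewidth.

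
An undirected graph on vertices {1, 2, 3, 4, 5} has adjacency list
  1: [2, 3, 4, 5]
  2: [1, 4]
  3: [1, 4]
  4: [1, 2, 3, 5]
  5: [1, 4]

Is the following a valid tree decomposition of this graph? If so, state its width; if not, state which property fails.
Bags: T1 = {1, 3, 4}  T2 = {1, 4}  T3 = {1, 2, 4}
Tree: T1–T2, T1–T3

A tree decomposition must satisfy three properties: every vertex lies in some bag; for every edge, both endpoints lie together in some bag; and for every vertex, the bags containing it form a connected subtree. Here vertex 5 appears in no bag, so the decomposition is invalid.

No — vertex 5 appears in no bag.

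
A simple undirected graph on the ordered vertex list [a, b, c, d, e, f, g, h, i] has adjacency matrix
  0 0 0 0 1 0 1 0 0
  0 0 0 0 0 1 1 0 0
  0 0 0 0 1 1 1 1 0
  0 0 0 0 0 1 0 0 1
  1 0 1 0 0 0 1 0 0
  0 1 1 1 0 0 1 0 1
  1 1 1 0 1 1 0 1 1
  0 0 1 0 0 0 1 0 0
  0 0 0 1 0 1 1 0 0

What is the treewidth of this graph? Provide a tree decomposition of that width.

Every bag has size at most 3, so the width is 3 − 1 = 2 and tw(G) ≤ 2. For the lower bound, the 3 vertices {d, f, i} are pairwise adjacent, and any tree decomposition puts a clique entirely inside one bag — forcing width ≥ 2. Therefore the treewidth is 2.

Treewidth 2.
One such decomposition:
Bags: B1 = {c, f, g}  B2 = {c, e, g}  B3 = {b, f, g}  B4 = {f, g, i}  B5 = {c, g, h}  B6 = {a, e, g}  B7 = {d, f, i}
Tree: B1–B2, B1–B3, B3–B4, B1–B5, B2–B6, B4–B7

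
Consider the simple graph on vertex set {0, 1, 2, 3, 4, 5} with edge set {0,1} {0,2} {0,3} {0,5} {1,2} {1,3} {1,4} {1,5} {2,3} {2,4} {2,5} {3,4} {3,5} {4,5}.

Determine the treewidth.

4

A width-4 tree decomposition is:
Bags: B1 = {1, 2, 3, 4, 5}  B2 = {0, 1, 2, 3, 5}
Tree: B1–B2
Every bag has size at most 5, so the width is 5 − 1 = 4 and tw(G) ≤ 4. On the other hand G contains the 5-clique {0, 1, 2, 3, 5}. A clique must lie in a single bag of any decomposition, so no decomposition can have width below 4. Therefore the treewidth is 4.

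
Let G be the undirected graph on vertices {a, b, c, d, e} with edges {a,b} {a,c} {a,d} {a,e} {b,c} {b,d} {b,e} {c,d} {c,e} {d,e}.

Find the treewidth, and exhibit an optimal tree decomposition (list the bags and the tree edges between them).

Treewidth 4.
One optimal decomposition is:
Bags: B1 = {a, b, c, d, e}
Tree: (single bag)

A single bag containing all 5 vertices is trivially a valid decomposition of width 4. On the other hand G contains the 5-clique {a, b, c, d, e}. A clique must lie in a single bag of any decomposition, so no decomposition can have width below 4. Combining the bounds, tw(G) = 4.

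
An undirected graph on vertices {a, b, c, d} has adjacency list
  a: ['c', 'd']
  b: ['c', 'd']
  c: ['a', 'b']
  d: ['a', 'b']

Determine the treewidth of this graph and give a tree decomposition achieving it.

Every bag has size at most 3, so the width is 3 − 1 = 2 and tw(G) ≤ 2. The edges b–c–a–d–b form a cycle, so G is not a tree and its treewidth is at least 2. Therefore the treewidth is 2.

Treewidth 2.
One optimal decomposition is:
Bags: B1 = {a, b, c}  B2 = {a, b, d}
Tree: B1–B2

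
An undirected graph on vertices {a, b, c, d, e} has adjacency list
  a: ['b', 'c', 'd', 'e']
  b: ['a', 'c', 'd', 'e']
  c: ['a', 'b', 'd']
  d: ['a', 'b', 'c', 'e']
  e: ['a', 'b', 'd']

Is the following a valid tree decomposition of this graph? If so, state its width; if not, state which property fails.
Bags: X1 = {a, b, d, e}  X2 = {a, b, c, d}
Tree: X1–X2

Yes; width 3.

Checking the three conditions: (i) the bags cover all of {a, b, c, d, e}; (ii) for each edge, some bag contains both endpoints; (iii) the bags containing any fixed vertex form a subtree. All hold, so the decomposition is valid with width 4 − 1 = 3.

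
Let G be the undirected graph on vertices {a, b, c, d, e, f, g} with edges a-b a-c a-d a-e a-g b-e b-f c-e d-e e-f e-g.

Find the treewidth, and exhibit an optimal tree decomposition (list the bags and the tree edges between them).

Every bag has size at most 3, so the width is 3 − 1 = 2 and tw(G) ≤ 2. Conversely, {a, d, e} is a clique of size 3, and the vertices of any clique must share a bag in every tree decomposition; so some bag has ≥ 3 vertices and tw(G) ≥ 2. Therefore the treewidth is 2.

Treewidth 2.
One optimal decomposition is:
Bags: B1 = {a, d, e}  B2 = {a, b, e}  B3 = {a, e, g}  B4 = {b, e, f}  B5 = {a, c, e}
Tree: B1–B2, B1–B3, B2–B4, B1–B5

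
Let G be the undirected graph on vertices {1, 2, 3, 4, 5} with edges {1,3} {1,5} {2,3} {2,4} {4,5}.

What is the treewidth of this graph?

2

A width-2 tree decomposition is:
Bags: B1 = {2, 3, 4}  B2 = {1, 3, 4}  B3 = {1, 4, 5}
Tree: B1–B2, B2–B3
Each bag holds 3 vertices, so the decomposition has width 2, which upper-bounds the treewidth. Since 4–2–3–1–5–4 is a cycle in G, G is not acyclic. Forests are exactly the graphs of treewidth ≤ 1, so tw(G) ≥ 2. Combining the bounds, tw(G) = 2.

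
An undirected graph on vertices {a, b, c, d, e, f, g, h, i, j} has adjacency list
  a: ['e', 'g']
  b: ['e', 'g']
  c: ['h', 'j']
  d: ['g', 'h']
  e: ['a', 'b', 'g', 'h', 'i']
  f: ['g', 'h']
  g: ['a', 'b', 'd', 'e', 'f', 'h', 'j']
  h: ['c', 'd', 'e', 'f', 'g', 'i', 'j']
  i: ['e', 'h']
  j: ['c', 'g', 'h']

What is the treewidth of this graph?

A width-2 tree decomposition is:
Bags: B1 = {f, g, h}  B2 = {g, h, j}  B3 = {e, g, h}  B4 = {e, h, i}  B5 = {a, e, g}  B6 = {b, e, g}  B7 = {d, g, h}  B8 = {c, h, j}
Tree: B1–B2, B1–B3, B3–B4, B3–B5, B3–B6, B3–B7, B2–B8
Every bag has size at most 3, so the width is 3 − 1 = 2 and tw(G) ≤ 2. On the other hand G contains the 3-clique {d, g, h}. A clique must lie in a single bag of any decomposition, so no decomposition can have width below 2. Combining the bounds, tw(G) = 2.

2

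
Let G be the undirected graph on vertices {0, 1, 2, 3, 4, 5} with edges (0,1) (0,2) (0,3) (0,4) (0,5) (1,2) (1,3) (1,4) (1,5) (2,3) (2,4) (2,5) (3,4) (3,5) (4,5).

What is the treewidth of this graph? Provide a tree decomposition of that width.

Treewidth 5.
Bags: B1 = {0, 1, 2, 3, 4, 5}
Tree: (single bag)

A single bag containing all 6 vertices is trivially a valid decomposition of width 5. Conversely, {0, 1, 2, 3, 4, 5} is a clique of size 6, and the vertices of any clique must share a bag in every tree decomposition; so some bag has ≥ 6 vertices and tw(G) ≥ 5. Combining the bounds, tw(G) = 5.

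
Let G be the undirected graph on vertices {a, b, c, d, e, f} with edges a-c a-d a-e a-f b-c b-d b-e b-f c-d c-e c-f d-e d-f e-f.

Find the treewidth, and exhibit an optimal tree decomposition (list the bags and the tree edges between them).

Every bag has size at most 5, so the width is 5 − 1 = 4 and tw(G) ≤ 4. Conversely, {a, c, d, e, f} is a clique of size 5, and the vertices of any clique must share a bag in every tree decomposition; so some bag has ≥ 5 vertices and tw(G) ≥ 4. Combining the bounds, tw(G) = 4.

Treewidth 4.
Bags: B1 = {a, c, d, e, f}  B2 = {b, c, d, e, f}
Tree: B1–B2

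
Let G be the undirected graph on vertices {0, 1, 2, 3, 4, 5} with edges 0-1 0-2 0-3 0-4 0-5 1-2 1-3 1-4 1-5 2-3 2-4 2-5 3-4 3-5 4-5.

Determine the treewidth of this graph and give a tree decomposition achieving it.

With just one bag of size 6, the width is 6 − 1 = 5, so tw(G) ≤ 5. For the lower bound, the 6 vertices {0, 1, 2, 3, 4, 5} are pairwise adjacent, and any tree decomposition puts a clique entirely inside one bag — forcing width ≥ 5. The upper and lower bounds meet at 5, so that is the treewidth.

Treewidth 5.
One such decomposition:
Bags: B1 = {0, 1, 2, 3, 4, 5}
Tree: (single bag)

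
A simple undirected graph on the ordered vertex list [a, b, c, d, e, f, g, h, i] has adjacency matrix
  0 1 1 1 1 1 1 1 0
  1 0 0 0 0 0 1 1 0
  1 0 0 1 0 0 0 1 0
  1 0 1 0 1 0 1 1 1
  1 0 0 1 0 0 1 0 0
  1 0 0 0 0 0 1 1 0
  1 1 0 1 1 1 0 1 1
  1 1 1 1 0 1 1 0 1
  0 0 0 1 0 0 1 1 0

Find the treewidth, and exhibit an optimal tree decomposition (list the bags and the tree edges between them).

Each bag holds 4 vertices, so the decomposition has width 3, which upper-bounds the treewidth. Conversely, {a, d, e, g} is a clique of size 4, and the vertices of any clique must share a bag in every tree decomposition; so some bag has ≥ 4 vertices and tw(G) ≥ 3. Combining the bounds, tw(G) = 3.

Treewidth 3.
Bags: B1 = {a, d, g, h}  B2 = {d, g, h, i}  B3 = {a, c, d, h}  B4 = {a, b, g, h}  B5 = {a, f, g, h}  B6 = {a, d, e, g}
Tree: B1–B2, B1–B3, B1–B4, B1–B5, B1–B6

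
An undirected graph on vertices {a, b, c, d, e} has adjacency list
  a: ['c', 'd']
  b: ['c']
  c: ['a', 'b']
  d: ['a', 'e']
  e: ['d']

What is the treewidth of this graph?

A width-1 tree decomposition is:
Bags: B1 = {d, e}  B2 = {a, d}  B3 = {a, c}  B4 = {b, c}
Tree: B1–B2, B2–B3, B3–B4
Every bag has size at most 2, so the width is 2 − 1 = 1 and tw(G) ≤ 1. Since G has at least one edge (e.g. e–d), it is not an edgeless graph, so tw(G) ≥ 1. Therefore the treewidth is 1.

1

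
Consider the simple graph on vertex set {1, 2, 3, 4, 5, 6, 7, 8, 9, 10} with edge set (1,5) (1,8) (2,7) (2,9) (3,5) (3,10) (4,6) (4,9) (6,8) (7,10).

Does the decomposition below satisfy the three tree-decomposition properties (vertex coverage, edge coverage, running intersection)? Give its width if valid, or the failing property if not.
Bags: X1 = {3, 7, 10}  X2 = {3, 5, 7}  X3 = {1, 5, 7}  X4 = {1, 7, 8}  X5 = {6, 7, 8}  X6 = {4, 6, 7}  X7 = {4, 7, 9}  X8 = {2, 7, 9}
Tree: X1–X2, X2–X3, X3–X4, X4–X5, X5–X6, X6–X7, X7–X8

Checking the three conditions: (i) the bags cover all of {1, 2, 3, 4, 5, 6, 7, 8, 9, 10}; (ii) for each edge, some bag contains both endpoints; (iii) the bags containing any fixed vertex form a subtree. All hold, so the decomposition is valid with width 3 − 1 = 2.

Yes; width 2.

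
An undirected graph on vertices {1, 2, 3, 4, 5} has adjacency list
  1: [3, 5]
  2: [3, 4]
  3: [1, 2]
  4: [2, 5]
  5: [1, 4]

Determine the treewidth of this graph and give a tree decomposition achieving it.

Each bag holds 3 vertices, so the decomposition has width 2, which upper-bounds the treewidth. For the lower bound, G contains the cycle 1–3–2–4–5–1, so G is not a forest; only forests have treewidth ≤ 1, hence tw(G) ≥ 2. The upper and lower bounds meet at 2, so that is the treewidth.

Treewidth 2.
One optimal decomposition is:
Bags: B1 = {1, 2, 3}  B2 = {1, 2, 4}  B3 = {1, 4, 5}
Tree: B1–B2, B2–B3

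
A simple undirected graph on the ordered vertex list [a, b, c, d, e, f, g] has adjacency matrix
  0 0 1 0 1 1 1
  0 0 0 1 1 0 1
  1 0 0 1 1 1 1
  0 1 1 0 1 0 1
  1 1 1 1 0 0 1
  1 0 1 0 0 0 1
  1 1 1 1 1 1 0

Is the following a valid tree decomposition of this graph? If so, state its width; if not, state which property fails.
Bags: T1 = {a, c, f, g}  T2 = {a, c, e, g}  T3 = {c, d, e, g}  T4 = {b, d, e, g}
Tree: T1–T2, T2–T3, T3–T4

Vertex coverage: the bags together contain {a, b, c, d, e, f, g}, the full vertex set. Edge coverage: each edge of G has both endpoints in at least one bag. Running intersection: for every vertex, the bags containing it form a connected subtree. All three properties hold, so this is a valid tree decomposition of width max|bag| − 1 = 3, and hence tw(G) ≤ 3.

Yes; width 3.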